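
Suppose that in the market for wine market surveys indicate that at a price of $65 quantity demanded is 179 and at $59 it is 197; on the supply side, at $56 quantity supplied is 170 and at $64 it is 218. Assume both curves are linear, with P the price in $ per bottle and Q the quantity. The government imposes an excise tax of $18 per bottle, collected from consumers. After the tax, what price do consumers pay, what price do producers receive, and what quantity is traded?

Demand slope: (197 − 179)/(59 − 65) = -3, so Qd = 374 − 3P.
Supply slope: (218 − 170)/(64 − 56) = 6, so Qs = 6P − 166.
Before the tax: set 374 − 3P = 6P − 166 → P* = $60, Q* = 194.
With the tax collected from consumers, demand (in seller-price terms) shifts: Qd = 374 − 3(P + 18).
Solving gives Q = 158 with consumers paying $72 and producers receiving $54 (the $18 wedge).
The less price-elastic side of the market bears the larger share of a per-unit tax.

Consumers pay $72; producers receive $54; quantity = 158.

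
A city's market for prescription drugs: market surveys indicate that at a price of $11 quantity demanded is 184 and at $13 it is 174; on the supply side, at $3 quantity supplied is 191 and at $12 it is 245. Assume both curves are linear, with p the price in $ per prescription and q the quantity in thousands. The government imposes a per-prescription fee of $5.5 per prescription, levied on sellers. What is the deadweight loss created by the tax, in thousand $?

Demand slope: (174 − 184)/(13 − 11) = -5, so qd = 239 − 5p.
Supply slope: (245 − 191)/(12 − 3) = 6, so qs = 6p + 173.
Without the tax, 239 − 5p = 6p + 173 gives 11p = 66, so p* = $6 and q* = 209.
With the tax collected from sellers, supply shifts: qs = 6(p − 5.5) + 173.
Solving gives q = 194 with consumers paying $9 and sellers receiving $3.5 (the $5.5 wedge).
Quantity falls by |ΔQ| = |209 − 194| = 15.
DWL = ½ · t · |ΔQ| = ½ · 5.5 · 15 = $41.25.

Deadweight loss = $41.25 thousand.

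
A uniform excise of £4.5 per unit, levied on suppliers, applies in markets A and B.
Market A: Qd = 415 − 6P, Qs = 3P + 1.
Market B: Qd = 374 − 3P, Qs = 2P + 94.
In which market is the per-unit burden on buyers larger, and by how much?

Market B, by £0.3.

Market A: pre-tax P* = £46, Q* = 139; post-tax Q = 130; per-unit burden on buyers = £1.5.
Market B: pre-tax P* = £56, Q* = 206; post-tax Q = 200.6; per-unit burden on buyers = £1.8.
Difference: £1.5 vs £1.8 → market B is larger by £0.3.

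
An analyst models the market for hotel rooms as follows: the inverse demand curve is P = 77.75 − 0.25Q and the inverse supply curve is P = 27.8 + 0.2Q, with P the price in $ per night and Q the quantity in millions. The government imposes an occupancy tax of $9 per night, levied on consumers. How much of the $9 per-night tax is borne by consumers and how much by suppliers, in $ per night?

Consumers bear $5 per night; suppliers bear $4 per night.

Rewrite in direct form: Qd = 311 − 4P and Qs = 5P − 139.
Before the tax: set 311 − 4P = 5P − 139 → P* = $50, Q* = 111.
With the tax collected from consumers, demand (in seller-price terms) shifts: Qd = 311 − 4(P + 9).
New equilibrium: consumers pay $55, suppliers receive $46, Q = 91. (Wedge: Pb − Ps = 9.)
Burden on consumers: $5; on suppliers: $4. (They sum to $9.)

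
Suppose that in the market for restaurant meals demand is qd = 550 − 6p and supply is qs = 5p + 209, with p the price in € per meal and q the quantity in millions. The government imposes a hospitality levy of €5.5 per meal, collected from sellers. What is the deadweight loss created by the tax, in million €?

Without the tax, 550 − 6p = 5p + 209 gives 11p = 341, so p* = €31 and q* = 364.
With the tax collected from sellers, supply shifts: qs = 5(p − 5.5) + 209.
New equilibrium: consumers pay €33.5, sellers receive €28, q = 349. (Wedge: pb − ps = 5.5.)
Quantity falls by |ΔQ| = |364 − 349| = 15.
DWL = ½ · t · |ΔQ| = ½ · 5.5 · 15 = €41.25.

Deadweight loss = €41.25 million.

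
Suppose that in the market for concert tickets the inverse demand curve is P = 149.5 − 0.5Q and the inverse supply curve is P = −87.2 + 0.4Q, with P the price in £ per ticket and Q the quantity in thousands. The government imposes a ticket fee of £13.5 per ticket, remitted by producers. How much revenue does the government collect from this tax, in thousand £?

Tax revenue = £3348 thousand.

Inverting to Q(P) form: Qd = 299 − 2P; Qs = 2.5P + 218.
Before the tax: set 299 − 2P = 2.5P + 218 → P* = £18, Q* = 263.
With the tax collected from producers, supply shifts: Qs = 2.5(P − 13.5) + 218.
New equilibrium: consumers pay £25.5, producers receive £12, Q = 248. (Wedge: Pb − Ps = 13.5.)
Revenue = t · Q = 13.5 · 248 = £3348.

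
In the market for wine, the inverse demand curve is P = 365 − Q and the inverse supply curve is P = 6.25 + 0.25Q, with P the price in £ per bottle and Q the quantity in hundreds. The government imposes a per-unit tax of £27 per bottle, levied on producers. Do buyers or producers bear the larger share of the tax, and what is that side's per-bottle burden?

Inverting to Q(P) form: Qd = 365 − P; Qs = 4P − 25.
Without the tax, 365 − P = 4P − 25 gives 5P = 390, so P* = £78 and Q* = 287.
With the tax collected from producers, supply shifts: Qs = 4(P − 27) − 25.
New equilibrium: buyers pay £99.6, producers receive £72.6, Q = 265.4. (Wedge: Pb − Ps = 27.)
Per-bottle burden: buyers £21.6, producers £5.4.
Buyers take the larger share because demand is less price-elastic here (demand slope 1 vs supply slope 4).

Buyers bear the larger share: £21.6 per bottle.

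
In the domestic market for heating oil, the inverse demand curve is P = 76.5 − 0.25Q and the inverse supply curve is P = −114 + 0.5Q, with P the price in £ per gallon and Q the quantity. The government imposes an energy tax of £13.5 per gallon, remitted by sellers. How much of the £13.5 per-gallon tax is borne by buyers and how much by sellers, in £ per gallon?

Inverting to Q(P) form: Qd = 306 − 4P; Qs = 2P + 228.
Before the tax: set 306 − 4P = 2P + 228 → P* = £13, Q* = 254.
With the tax collected from sellers, supply shifts: Qs = 2(P − 13.5) + 228.
New equilibrium: buyers pay £17.5, sellers receive £4, Q = 236. (Wedge: Pb − Ps = 13.5.)
Burden on buyers: £4.5; on sellers: £9. (They sum to £13.5.)

Buyers bear £4.5 per gallon; sellers bear £9 per gallon.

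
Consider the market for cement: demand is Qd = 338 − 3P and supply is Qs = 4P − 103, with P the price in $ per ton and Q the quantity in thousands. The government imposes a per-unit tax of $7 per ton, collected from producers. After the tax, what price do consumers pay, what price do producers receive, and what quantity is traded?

Consumers pay $67; producers receive $60; quantity = 137.

Before the tax: set 338 − 3P = 4P − 103 → P* = $63, Q* = 149.
With the tax collected from producers, supply shifts: Qs = 4(P − 7) − 103.
Solving gives Q = 137 with consumers paying $67 and producers receiving $60 (the $7 wedge).
The less price-elastic side of the market bears the larger share of a per-unit tax.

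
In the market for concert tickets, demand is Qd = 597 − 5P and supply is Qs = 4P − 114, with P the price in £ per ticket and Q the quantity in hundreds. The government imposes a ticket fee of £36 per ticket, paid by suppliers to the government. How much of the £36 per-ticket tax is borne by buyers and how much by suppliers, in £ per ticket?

Buyers bear £16 per ticket; suppliers bear £20 per ticket.

Without the tax, 597 − 5P = 4P − 114 gives 9P = 711, so P* = £79 and Q* = 202.
With the tax collected from suppliers, supply shifts: Qs = 4(P − 36) − 114.
Solving gives Q = 122 with buyers paying £95 and suppliers receiving £59 (the £36 wedge).
Burden on buyers: £16; on suppliers: £20. (They sum to £36.)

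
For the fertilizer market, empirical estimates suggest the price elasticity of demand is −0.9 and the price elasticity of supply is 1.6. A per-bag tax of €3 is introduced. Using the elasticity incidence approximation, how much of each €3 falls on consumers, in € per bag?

Incidence ratio: consumers' share ≈ εs / (εs + |εd|) = 1.6 / (1.6 + 0.9) = 0.64.
So consumers bear ≈ 0.64 × €3 = €1.92; suppliers bear €1.08.

Consumers bear ≈ €1.92 per bag.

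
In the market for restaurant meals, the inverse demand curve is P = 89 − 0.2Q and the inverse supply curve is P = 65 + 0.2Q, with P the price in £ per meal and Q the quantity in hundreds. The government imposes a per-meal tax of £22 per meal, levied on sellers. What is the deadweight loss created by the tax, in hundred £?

Deadweight loss = £605 hundred.

Inverting to Q(P) form: Qd = 445 − 5P; Qs = 5P − 325.
Without the tax, 445 − 5P = 5P − 325 gives 10P = 770, so P* = £77 and Q* = 60.
With the tax collected from sellers, supply shifts: Qs = 5(P − 22) − 325.
Solving gives Q = 5 with buyers paying £88 and sellers receiving £66 (the £22 wedge).
Quantity falls by |ΔQ| = |60 − 5| = 55.
DWL = ½ · t · |ΔQ| = ½ · 22 · 55 = £605.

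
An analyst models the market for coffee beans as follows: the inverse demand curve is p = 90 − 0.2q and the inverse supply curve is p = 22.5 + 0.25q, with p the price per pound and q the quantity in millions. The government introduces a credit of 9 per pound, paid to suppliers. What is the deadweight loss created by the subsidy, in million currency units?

Deadweight loss = 90 million.

Inverting to q(p) form: qd = 450 − 5p; qs = 4p − 90.
Without the subsidy, 450 − 5p = 4p − 90 gives 9p = 540, so p* = 60 and q* = 150.
With a per-unit subsidy paid to suppliers, each receives p + 9 per unit sold, so supply becomes qs = 4(p + 9) − 90.
Solving gives q = 170 with buyers paying 56 and suppliers receiving 65 (the 9 wedge).
Quantity rises by |ΔQ| = |150 − 170| = 20.
DWL = ½ · t · |ΔQ| = ½ · 9 · 20 = 90.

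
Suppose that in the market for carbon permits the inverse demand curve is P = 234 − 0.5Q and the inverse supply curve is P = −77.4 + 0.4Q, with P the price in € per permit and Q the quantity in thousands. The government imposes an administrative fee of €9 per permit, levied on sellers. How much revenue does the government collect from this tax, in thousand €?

Tax revenue = €3024 thousand.

Rewrite in direct form: Qd = 468 − 2P and Qs = 2.5P + 193.5.
Without the tax, 468 − 2P = 2.5P + 193.5 gives 4.5P = 274.5, so P* = €61 and Q* = 346.
With the tax collected from sellers, supply shifts: Qs = 2.5(P − 9) + 193.5.
New equilibrium: consumers pay €66, sellers receive €57, Q = 336. (Wedge: Pb − Ps = 9.)
Revenue = t · Q = 9 · 336 = €3024.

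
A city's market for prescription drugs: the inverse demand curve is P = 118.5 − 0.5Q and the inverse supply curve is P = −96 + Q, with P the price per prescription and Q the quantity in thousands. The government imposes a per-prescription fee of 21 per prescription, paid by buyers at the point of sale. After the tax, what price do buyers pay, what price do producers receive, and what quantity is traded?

Buyers pay 54; producers receive 33; quantity = 129.

Rewrite in direct form: Qd = 237 − 2P and Qs = P + 96.
Before the tax: set 237 − 2P = P + 96 → P* = 47, Q* = 143.
With the tax collected from buyers, demand (in seller-price terms) shifts: Qd = 237 − 2(P + 21).
New equilibrium: buyers pay 54, producers receive 33, Q = 129. (Wedge: Pb − Ps = 21.)
The less price-elastic side of the market bears the larger share of a per-unit tax.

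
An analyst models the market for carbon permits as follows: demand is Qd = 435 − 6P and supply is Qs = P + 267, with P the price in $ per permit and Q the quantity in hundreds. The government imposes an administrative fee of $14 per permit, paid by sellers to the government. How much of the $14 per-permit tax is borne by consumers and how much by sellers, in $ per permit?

Consumers bear $2 per permit; sellers bear $12 per permit.

Without the tax, 435 − 6P = P + 267 gives 7P = 168, so P* = $24 and Q* = 291.
With the tax collected from sellers, supply shifts: Qs = (P − 14) + 267.
Solving gives Q = 279 with consumers paying $26 and sellers receiving $12 (the $14 wedge).
Burden on consumers: $2; on sellers: $12. (They sum to $14.)
The less price-elastic side of the market bears the larger share of a per-unit tax.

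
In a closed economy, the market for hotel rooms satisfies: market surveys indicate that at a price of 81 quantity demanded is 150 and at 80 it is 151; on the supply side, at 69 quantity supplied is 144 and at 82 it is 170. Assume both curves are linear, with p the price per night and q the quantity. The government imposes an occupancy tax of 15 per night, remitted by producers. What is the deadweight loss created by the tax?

Deadweight loss = 75.

Demand slope: (151 − 150)/(80 − 81) = -1, so qd = 231 − p.
Supply slope: (170 − 144)/(82 − 69) = 2, so qs = 2p + 6.
Without the tax, 231 − p = 2p + 6 gives 3p = 225, so p* = 75 and q* = 156.
With the tax collected from producers, supply shifts: qs = 2(p − 15) + 6.
New equilibrium: consumers pay 85, producers receive 70, q = 146. (Wedge: pb − ps = 15.)
Quantity falls by |ΔQ| = |156 − 146| = 10.
DWL = ½ · t · |ΔQ| = ½ · 15 · 10 = 75.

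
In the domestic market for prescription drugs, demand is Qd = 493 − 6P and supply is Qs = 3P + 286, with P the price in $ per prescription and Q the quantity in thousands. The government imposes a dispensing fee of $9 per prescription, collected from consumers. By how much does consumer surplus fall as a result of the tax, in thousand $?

Consumer surplus falls by $1038 thousand.

Without the tax, 493 − 6P = 3P + 286 gives 9P = 207, so P* = $23 and Q* = 355.
With the tax collected from consumers, demand (in seller-price terms) shifts: Qd = 493 − 6(P + 9).
Solving gives Q = 337 with consumers paying $26 and producers receiving $17 (the $9 wedge).
ΔCS is the trapezoid between Q = 337 and Q = 355 of height $3: ½ · (355 + 337) · 3 = $1038.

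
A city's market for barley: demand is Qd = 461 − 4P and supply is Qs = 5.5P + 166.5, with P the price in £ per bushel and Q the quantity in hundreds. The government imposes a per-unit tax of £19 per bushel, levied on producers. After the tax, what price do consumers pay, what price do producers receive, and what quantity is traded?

Consumers pay £42; producers receive £23; quantity = 293.

Without the tax, 461 − 4P = 5.5P + 166.5 gives 9.5P = 294.5, so P* = £31 and Q* = 337.
With the tax collected from producers, supply shifts: Qs = 5.5(P − 19) + 166.5.
New equilibrium: consumers pay £42, producers receive £23, Q = 293. (Wedge: Pb − Ps = 19.)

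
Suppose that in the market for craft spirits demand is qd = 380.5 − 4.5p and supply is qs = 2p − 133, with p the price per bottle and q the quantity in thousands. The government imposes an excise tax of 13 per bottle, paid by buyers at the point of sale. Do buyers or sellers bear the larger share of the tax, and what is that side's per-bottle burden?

Sellers bear the larger share: 9 per bottle.

Without the tax, 380.5 − 4.5p = 2p − 133 gives 6.5p = 513.5, so p* = 79 and q* = 25.
With the tax collected from buyers, demand (in seller-price terms) shifts: qd = 380.5 − 4.5(p + 13).
Solving gives q = 7 with buyers paying 83 and sellers receiving 70 (the 13 wedge).
Per-bottle burden: buyers 4, sellers 9.
Sellers take the larger share because supply is less price-elastic here (demand slope 4.5 vs supply slope 2).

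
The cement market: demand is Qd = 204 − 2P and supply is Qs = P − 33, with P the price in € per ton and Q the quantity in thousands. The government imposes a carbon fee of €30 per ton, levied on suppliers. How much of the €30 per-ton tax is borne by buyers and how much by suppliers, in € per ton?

Buyers bear €10 per ton; suppliers bear €20 per ton.

Without the tax, 204 − 2P = P − 33 gives 3P = 237, so P* = €79 and Q* = 46.
With the tax collected from suppliers, supply shifts: Qs = (P − 30) − 33.
New equilibrium: buyers pay €89, suppliers receive €59, Q = 26. (Wedge: Pb − Ps = 30.)
Burden on buyers: €10; on suppliers: €20. (They sum to €30.)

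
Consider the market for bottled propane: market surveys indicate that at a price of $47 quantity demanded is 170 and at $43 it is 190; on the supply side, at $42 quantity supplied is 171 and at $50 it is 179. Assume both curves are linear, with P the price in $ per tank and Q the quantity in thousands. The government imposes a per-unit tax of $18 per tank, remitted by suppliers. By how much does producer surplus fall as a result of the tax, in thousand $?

Producer surplus falls by $2512.5 thousand.

Demand slope: (190 − 170)/(43 − 47) = -5, so Qd = 405 − 5P.
Supply slope: (179 − 171)/(50 − 42) = 1, so Qs = P + 129.
Without the tax, 405 − 5P = P + 129 gives 6P = 276, so P* = $46 and Q* = 175.
With the tax collected from suppliers, supply shifts: Qs = (P − 18) + 129.
Solving gives Q = 160 with buyers paying $49 and suppliers receiving $31 (the $18 wedge).
ΔPS is the trapezoid between Q = 160 and Q = 175 of height $15: ½ · (175 + 160) · 15 = $2512.5.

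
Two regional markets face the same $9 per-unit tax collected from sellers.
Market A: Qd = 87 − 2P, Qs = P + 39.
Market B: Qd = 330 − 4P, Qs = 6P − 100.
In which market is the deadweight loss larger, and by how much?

Market A: pre-tax P* = $16, Q* = 55; post-tax Q = 49; deadweight loss = $27.
Market B: pre-tax P* = $43, Q* = 158; post-tax Q = 136.4; deadweight loss = $97.2.
Difference: $27 vs $97.2 → market B is larger by $70.2.

Market B, by $70.2.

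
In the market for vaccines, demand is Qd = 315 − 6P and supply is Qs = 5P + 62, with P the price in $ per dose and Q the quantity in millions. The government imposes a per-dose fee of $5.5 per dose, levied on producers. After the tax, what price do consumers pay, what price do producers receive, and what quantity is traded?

Before the tax: set 315 − 6P = 5P + 62 → P* = $23, Q* = 177.
With the tax collected from producers, supply shifts: Qs = 5(P − 5.5) + 62.
Solving gives Q = 162 with consumers paying $25.5 and producers receiving $20 (the $5.5 wedge).
The less price-elastic side of the market bears the larger share of a per-unit tax.

Consumers pay $25.5; producers receive $20; quantity = 162.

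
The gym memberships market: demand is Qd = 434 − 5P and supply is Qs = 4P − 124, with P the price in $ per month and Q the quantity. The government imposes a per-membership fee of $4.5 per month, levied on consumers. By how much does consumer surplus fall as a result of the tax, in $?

Before the tax: set 434 − 5P = 4P − 124 → P* = $62, Q* = 124.
With the tax collected from consumers, demand (in seller-price terms) shifts: Qd = 434 − 5(P + 4.5).
New equilibrium: consumers pay $64, suppliers receive $59.5, Q = 114. (Wedge: Pb − Ps = 4.5.)
ΔCS is the trapezoid between Q = 114 and Q = 124 of height $2: ½ · (124 + 114) · 2 = $238.

Consumer surplus falls by $238.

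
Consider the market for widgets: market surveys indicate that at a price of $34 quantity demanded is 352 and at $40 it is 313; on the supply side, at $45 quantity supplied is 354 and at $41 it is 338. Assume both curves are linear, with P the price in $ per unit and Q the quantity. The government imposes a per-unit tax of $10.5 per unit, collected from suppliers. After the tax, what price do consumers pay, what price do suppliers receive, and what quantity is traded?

Demand slope: (313 − 352)/(40 − 34) = -6.5, so Qd = 573 − 6.5P.
Supply slope: (338 − 354)/(41 − 45) = 4, so Qs = 4P + 174.
Without the tax, 573 − 6.5P = 4P + 174 gives 10.5P = 399, so P* = $38 and Q* = 326.
With the tax collected from suppliers, supply shifts: Qs = 4(P − 10.5) + 174.
Solving gives Q = 300 with consumers paying $42 and suppliers receiving $31.5 (the $10.5 wedge).
The less price-elastic side of the market bears the larger share of a per-unit tax.

Consumers pay $42; suppliers receive $31.5; quantity = 300.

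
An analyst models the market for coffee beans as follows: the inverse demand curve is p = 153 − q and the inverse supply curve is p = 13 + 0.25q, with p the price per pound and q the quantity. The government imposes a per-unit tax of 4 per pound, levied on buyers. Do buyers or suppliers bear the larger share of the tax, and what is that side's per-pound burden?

Inverting to q(p) form: qd = 153 − p; qs = 4p − 52.
Before the tax: set 153 − p = 4p − 52 → p* = 41, q* = 112.
With the tax collected from buyers, demand (in seller-price terms) shifts: qd = 153 − (p + 4).
Solving gives q = 108.8 with buyers paying 44.2 and suppliers receiving 40.2 (the 4 wedge).
Per-pound burden: buyers 3.2, suppliers 0.8.
Buyers take the larger share because demand is less price-elastic here (demand slope 1 vs supply slope 4).
The less price-elastic side of the market bears the larger share of a per-unit tax.

Buyers bear the larger share: 3.2 per pound.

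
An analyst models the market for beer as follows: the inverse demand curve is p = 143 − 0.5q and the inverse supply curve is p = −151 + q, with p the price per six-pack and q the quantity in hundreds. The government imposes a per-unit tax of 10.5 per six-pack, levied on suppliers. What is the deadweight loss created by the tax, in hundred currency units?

Deadweight loss = 36.75 hundred.

Inverting to q(p) form: qd = 286 − 2p; qs = p + 151.
Without the tax, 286 − 2p = p + 151 gives 3p = 135, so p* = 45 and q* = 196.
With the tax collected from suppliers, supply shifts: qs = (p − 10.5) + 151.
New equilibrium: buyers pay 48.5, suppliers receive 38, q = 189. (Wedge: pb − ps = 10.5.)
Quantity falls by |ΔQ| = |196 − 189| = 7.
DWL = ½ · t · |ΔQ| = ½ · 10.5 · 7 = 36.75.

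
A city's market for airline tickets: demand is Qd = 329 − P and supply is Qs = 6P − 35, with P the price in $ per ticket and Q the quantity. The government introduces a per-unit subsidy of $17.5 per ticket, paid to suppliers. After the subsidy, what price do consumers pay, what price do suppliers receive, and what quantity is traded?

Before the subsidy: set 329 − P = 6P − 35 → P* = $52, Q* = 277.
With a per-unit subsidy paid to suppliers, each receives P + 17.5 per unit sold, so supply becomes Qs = 6(P + 17.5) − 35.
Solving gives Q = 292 with consumers paying $37 and suppliers receiving $54.5 (the $17.5 wedge).

Consumers pay $37; suppliers receive $54.5; quantity = 292.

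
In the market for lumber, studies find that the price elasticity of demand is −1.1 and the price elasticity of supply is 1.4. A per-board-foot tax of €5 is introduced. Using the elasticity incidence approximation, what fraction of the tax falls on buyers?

Buyers' share ≈ 0.56.

Incidence ratio: buyers' share ≈ εs / (εs + |εd|) = 1.4 / (1.4 + 1.1) = 0.56.
Supply is the more elastic side, so buyers bear the larger share.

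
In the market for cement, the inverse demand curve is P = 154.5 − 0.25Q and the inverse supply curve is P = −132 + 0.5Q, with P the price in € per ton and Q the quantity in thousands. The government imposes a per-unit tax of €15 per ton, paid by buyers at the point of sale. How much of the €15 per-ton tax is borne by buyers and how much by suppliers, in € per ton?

Buyers bear €5 per ton; suppliers bear €10 per ton.

Inverting to Q(P) form: Qd = 618 − 4P; Qs = 2P + 264.
Without the tax, 618 − 4P = 2P + 264 gives 6P = 354, so P* = €59 and Q* = 382.
With the tax collected from buyers, demand (in seller-price terms) shifts: Qd = 618 − 4(P + 15).
Solving gives Q = 362 with buyers paying €64 and suppliers receiving €49 (the €15 wedge).
Burden on buyers: €5; on suppliers: €10. (They sum to €15.)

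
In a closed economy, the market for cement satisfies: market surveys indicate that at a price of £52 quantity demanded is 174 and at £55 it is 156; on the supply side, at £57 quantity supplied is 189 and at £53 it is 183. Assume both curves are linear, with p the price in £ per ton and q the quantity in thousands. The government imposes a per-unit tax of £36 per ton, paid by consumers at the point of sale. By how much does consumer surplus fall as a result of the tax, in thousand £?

Demand slope: (156 − 174)/(55 − 52) = -6, so qd = 486 − 6p.
Supply slope: (183 − 189)/(53 − 57) = 1.5, so qs = 1.5p + 103.5.
Without the tax, 486 − 6p = 1.5p + 103.5 gives 7.5p = 382.5, so p* = £51 and q* = 180.
With the tax collected from consumers, demand (in seller-price terms) shifts: qd = 486 − 6(p + 36).
Solving gives q = 136.8 with consumers paying £58.2 and sellers receiving £22.2 (the £36 wedge).
ΔCS is the trapezoid between Q = 136.8 and Q = 180 of height £7.2: ½ · (180 + 136.8) · 7.2 = £1140.48.

Consumer surplus falls by £1140.48 thousand.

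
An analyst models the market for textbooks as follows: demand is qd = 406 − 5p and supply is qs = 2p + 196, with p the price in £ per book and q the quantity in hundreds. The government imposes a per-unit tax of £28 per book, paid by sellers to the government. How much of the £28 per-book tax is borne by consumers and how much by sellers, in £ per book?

Consumers bear £8 per book; sellers bear £20 per book.

Without the tax, 406 − 5p = 2p + 196 gives 7p = 210, so p* = £30 and q* = 256.
With the tax collected from sellers, supply shifts: qs = 2(p − 28) + 196.
Solving gives q = 216 with consumers paying £38 and sellers receiving £10 (the £28 wedge).
Burden on consumers: £8; on sellers: £20. (They sum to £28.)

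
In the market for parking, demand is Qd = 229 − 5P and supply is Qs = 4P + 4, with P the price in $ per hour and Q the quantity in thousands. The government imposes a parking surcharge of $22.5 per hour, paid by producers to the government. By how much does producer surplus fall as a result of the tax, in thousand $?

Producer surplus falls by $987.5 thousand.

Without the tax, 229 − 5P = 4P + 4 gives 9P = 225, so P* = $25 and Q* = 104.
With the tax collected from producers, supply shifts: Qs = 4(P − 22.5) + 4.
New equilibrium: consumers pay $35, producers receive $12.5, Q = 54. (Wedge: Pb − Ps = 22.5.)
ΔPS is the trapezoid between Q = 54 and Q = 104 of height $12.5: ½ · (104 + 54) · 12.5 = $987.5.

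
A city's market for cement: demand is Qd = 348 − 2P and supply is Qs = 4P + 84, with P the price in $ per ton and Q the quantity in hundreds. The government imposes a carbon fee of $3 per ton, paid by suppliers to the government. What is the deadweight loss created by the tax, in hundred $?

Without the tax, 348 − 2P = 4P + 84 gives 6P = 264, so P* = $44 and Q* = 260.
With the tax collected from suppliers, supply shifts: Qs = 4(P − 3) + 84.
New equilibrium: buyers pay $46, suppliers receive $43, Q = 256. (Wedge: Pb − Ps = 3.)
Quantity falls by |ΔQ| = |260 − 256| = 4.
DWL = ½ · t · |ΔQ| = ½ · 3 · 4 = $6.

Deadweight loss = $6 hundred.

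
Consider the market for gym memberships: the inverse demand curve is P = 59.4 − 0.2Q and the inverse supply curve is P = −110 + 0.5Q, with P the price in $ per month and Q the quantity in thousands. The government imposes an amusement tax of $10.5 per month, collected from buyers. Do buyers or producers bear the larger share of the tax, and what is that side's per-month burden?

Rewrite in direct form: Qd = 297 − 5P and Qs = 2P + 220.
Before the tax: set 297 − 5P = 2P + 220 → P* = $11, Q* = 242.
With the tax collected from buyers, demand (in seller-price terms) shifts: Qd = 297 − 5(P + 10.5).
New equilibrium: buyers pay $14, producers receive $3.5, Q = 227. (Wedge: Pb − Ps = 10.5.)
Per-month burden: buyers $3, producers $7.5.
Producers take the larger share because supply is less price-elastic here (demand slope 5 vs supply slope 2).
The less price-elastic side of the market bears the larger share of a per-unit tax.

Producers bear the larger share: $7.5 per month.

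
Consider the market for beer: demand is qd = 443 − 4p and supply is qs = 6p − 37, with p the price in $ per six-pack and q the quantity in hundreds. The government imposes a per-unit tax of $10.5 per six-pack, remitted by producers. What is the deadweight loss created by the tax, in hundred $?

Deadweight loss = $132.3 hundred.

Without the tax, 443 − 4p = 6p − 37 gives 10p = 480, so p* = $48 and q* = 251.
With the tax collected from producers, supply shifts: qs = 6(p − 10.5) − 37.
New equilibrium: buyers pay $54.3, producers receive $43.8, q = 225.8. (Wedge: pb − ps = 10.5.)
Quantity falls by |ΔQ| = |251 − 225.8| = 25.2.
DWL = ½ · t · |ΔQ| = ½ · 10.5 · 25.2 = $132.3.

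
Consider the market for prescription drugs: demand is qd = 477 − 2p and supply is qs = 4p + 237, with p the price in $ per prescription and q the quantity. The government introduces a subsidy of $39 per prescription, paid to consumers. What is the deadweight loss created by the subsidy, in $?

Without the subsidy, 477 − 2p = 4p + 237 gives 6p = 240, so p* = $40 and q* = 397.
With a per-unit subsidy paid to consumers, each effectively pays p − 39, so demand becomes qd = 477 − 2(p − 39).
Solving gives q = 449 with consumers paying $14 and producers receiving $53 (the $39 wedge).
Quantity rises by |ΔQ| = |397 − 449| = 52.
DWL = ½ · t · |ΔQ| = ½ · 39 · 52 = $1014.

Deadweight loss = $1014.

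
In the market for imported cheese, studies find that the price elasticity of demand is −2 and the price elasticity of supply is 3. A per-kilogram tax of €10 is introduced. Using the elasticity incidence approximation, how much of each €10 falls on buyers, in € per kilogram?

Incidence ratio: buyers' share ≈ εs / (εs + |εd|) = 3 / (3 + 2) = 0.6.
So buyers bear ≈ 0.6 × €10 = €6; producers bear €4.

Buyers bear ≈ €6 per kilogram.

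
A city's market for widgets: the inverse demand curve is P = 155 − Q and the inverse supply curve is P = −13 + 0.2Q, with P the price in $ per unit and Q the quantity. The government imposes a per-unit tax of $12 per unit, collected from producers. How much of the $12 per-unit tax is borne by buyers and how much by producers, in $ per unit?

Buyers bear $10 per unit; producers bear $2 per unit.

Inverting to Q(P) form: Qd = 155 − P; Qs = 5P + 65.
Before the tax: set 155 − P = 5P + 65 → P* = $15, Q* = 140.
With the tax collected from producers, supply shifts: Qs = 5(P − 12) + 65.
Solving gives Q = 130 with buyers paying $25 and producers receiving $13 (the $12 wedge).
Burden on buyers: $10; on producers: $2. (They sum to $12.)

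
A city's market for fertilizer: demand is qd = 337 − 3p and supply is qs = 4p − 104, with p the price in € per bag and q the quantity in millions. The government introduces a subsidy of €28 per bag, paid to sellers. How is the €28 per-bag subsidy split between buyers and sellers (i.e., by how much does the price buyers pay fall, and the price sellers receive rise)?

Buyers gain €16 per bag; sellers gain €12 per bag.

Before the subsidy: set 337 − 3p = 4p − 104 → p* = €63, q* = 148.
With a per-unit subsidy paid to sellers, each receives p + 28 per unit sold, so supply becomes qs = 4(p + 28) − 104.
New equilibrium: buyers pay €47, sellers receive €75, q = 196. (Wedge: pb − ps = −28.)
Gain to buyers: €16; to sellers: €12. (They sum to €28.)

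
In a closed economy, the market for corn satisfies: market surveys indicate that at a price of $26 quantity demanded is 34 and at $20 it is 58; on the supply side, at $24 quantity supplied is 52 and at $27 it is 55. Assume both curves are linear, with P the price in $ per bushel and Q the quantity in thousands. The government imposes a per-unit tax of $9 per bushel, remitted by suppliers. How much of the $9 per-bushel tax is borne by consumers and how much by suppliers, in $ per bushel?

Consumers bear $1.8 per bushel; suppliers bear $7.2 per bushel.

Demand slope: (58 − 34)/(20 − 26) = -4, so Qd = 138 − 4P.
Supply slope: (55 − 52)/(27 − 24) = 1, so Qs = P + 28.
Before the tax: set 138 − 4P = P + 28 → P* = $22, Q* = 50.
With the tax collected from suppliers, supply shifts: Qs = (P − 9) + 28.
New equilibrium: consumers pay $23.8, suppliers receive $14.8, Q = 42.8. (Wedge: Pb − Ps = 9.)
Burden on consumers: $1.8; on suppliers: $7.2. (They sum to $9.)
The less price-elastic side of the market bears the larger share of a per-unit tax.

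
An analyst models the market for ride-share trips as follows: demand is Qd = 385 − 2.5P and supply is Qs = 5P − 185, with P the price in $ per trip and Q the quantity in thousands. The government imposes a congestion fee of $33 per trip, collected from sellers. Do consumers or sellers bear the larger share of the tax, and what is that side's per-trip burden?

Consumers bear the larger share: $22 per trip.

Before the tax: set 385 − 2.5P = 5P − 185 → P* = $76, Q* = 195.
With the tax collected from sellers, supply shifts: Qs = 5(P − 33) − 185.
New equilibrium: consumers pay $98, sellers receive $65, Q = 140. (Wedge: Pb − Ps = 33.)
Per-trip burden: consumers $22, sellers $11.
Consumers take the larger share because demand is less price-elastic here (demand slope 2.5 vs supply slope 5).
The less price-elastic side of the market bears the larger share of a per-unit tax.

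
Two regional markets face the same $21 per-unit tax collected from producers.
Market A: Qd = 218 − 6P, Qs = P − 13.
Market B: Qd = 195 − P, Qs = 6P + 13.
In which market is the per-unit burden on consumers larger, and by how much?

Market A: pre-tax P* = $33, Q* = 20; post-tax Q = 2; per-unit burden on consumers = $3.
Market B: pre-tax P* = $26, Q* = 169; post-tax Q = 151; per-unit burden on consumers = $18.
Difference: $3 vs $18 → market B is larger by $15.

Market B, by $15.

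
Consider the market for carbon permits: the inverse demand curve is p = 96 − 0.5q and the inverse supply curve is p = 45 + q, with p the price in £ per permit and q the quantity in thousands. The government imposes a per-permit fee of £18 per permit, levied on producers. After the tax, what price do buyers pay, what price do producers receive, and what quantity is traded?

Buyers pay £85; producers receive £67; quantity = 22.

Rewrite in direct form: qd = 192 − 2p and qs = p − 45.
Before the tax: set 192 − 2p = p − 45 → p* = £79, q* = 34.
With the tax collected from producers, supply shifts: qs = (p − 18) − 45.
New equilibrium: buyers pay £85, producers receive £67, q = 22. (Wedge: pb − ps = 18.)
The less price-elastic side of the market bears the larger share of a per-unit tax.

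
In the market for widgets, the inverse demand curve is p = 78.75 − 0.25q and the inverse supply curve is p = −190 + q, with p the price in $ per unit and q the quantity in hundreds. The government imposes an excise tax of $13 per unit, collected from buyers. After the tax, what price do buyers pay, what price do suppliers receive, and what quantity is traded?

Rewrite in direct form: qd = 315 − 4p and qs = p + 190.
Without the tax, 315 − 4p = p + 190 gives 5p = 125, so p* = $25 and q* = 215.
With the tax collected from buyers, demand (in seller-price terms) shifts: qd = 315 − 4(p + 13).
New equilibrium: buyers pay $27.6, suppliers receive $14.6, q = 204.6. (Wedge: pb − ps = 13.)

Buyers pay $27.6; suppliers receive $14.6; quantity = 204.6.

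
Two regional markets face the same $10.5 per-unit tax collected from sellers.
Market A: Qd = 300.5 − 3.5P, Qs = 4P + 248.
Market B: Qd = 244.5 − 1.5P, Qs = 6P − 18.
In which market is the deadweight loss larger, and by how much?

Market A: pre-tax P* = $7, Q* = 276; post-tax Q = 256.4; deadweight loss = $102.9.
Market B: pre-tax P* = $35, Q* = 192; post-tax Q = 179.4; deadweight loss = $66.15.
Difference: $102.9 vs $66.15 → market A is larger by $36.75.

Market A, by $36.75.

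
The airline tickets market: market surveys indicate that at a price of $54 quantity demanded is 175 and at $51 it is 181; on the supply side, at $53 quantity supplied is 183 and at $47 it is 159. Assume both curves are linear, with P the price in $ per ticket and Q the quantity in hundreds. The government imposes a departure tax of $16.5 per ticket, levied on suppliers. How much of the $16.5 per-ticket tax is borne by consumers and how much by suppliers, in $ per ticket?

Consumers bear $11 per ticket; suppliers bear $5.5 per ticket.

Demand slope: (181 − 175)/(51 − 54) = -2, so Qd = 283 − 2P.
Supply slope: (159 − 183)/(47 − 53) = 4, so Qs = 4P − 29.
Before the tax: set 283 − 2P = 4P − 29 → P* = $52, Q* = 179.
With the tax collected from suppliers, supply shifts: Qs = 4(P − 16.5) − 29.
New equilibrium: consumers pay $63, suppliers receive $46.5, Q = 157. (Wedge: Pb − Ps = 16.5.)
Burden on consumers: $11; on suppliers: $5.5. (They sum to $16.5.)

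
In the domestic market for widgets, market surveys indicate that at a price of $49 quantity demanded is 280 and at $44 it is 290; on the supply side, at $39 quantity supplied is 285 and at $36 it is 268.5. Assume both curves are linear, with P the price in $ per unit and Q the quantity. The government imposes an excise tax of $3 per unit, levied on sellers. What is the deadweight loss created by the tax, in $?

Deadweight loss = $6.6.

Demand slope: (290 − 280)/(44 − 49) = -2, so Qd = 378 − 2P.
Supply slope: (268.5 − 285)/(36 − 39) = 5.5, so Qs = 5.5P + 70.5.
Before the tax: set 378 − 2P = 5.5P + 70.5 → P* = $41, Q* = 296.
With the tax collected from sellers, supply shifts: Qs = 5.5(P − 3) + 70.5.
New equilibrium: consumers pay $43.2, sellers receive $40.2, Q = 291.6. (Wedge: Pb − Ps = 3.)
Quantity falls by |ΔQ| = |296 − 291.6| = 4.4.
DWL = ½ · t · |ΔQ| = ½ · 3 · 4.4 = $6.6.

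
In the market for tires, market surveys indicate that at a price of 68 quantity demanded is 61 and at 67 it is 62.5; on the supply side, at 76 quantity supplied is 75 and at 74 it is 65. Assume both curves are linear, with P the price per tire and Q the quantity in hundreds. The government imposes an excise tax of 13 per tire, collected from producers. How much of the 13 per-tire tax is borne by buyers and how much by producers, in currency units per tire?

Buyers bear 10 per tire; producers bear 3 per tire.

Demand slope: (62.5 − 61)/(67 − 68) = -1.5, so Qd = 163 − 1.5P.
Supply slope: (65 − 75)/(74 − 76) = 5, so Qs = 5P − 305.
Before the tax: set 163 − 1.5P = 5P − 305 → P* = 72, Q* = 55.
With the tax collected from producers, supply shifts: Qs = 5(P − 13) − 305.
New equilibrium: buyers pay 82, producers receive 69, Q = 40. (Wedge: Pb − Ps = 13.)
Burden on buyers: 10; on producers: 3. (They sum to 13.)
The less price-elastic side of the market bears the larger share of a per-unit tax.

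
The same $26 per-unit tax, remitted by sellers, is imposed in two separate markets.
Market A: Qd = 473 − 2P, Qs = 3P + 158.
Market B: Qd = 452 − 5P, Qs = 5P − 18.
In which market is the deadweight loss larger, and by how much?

Market A: pre-tax P* = $63, Q* = 347; post-tax Q = 315.8; deadweight loss = $405.6.
Market B: pre-tax P* = $47, Q* = 217; post-tax Q = 152; deadweight loss = $845.
Difference: $405.6 vs $845 → market B is larger by $439.4.

Market B, by $439.4.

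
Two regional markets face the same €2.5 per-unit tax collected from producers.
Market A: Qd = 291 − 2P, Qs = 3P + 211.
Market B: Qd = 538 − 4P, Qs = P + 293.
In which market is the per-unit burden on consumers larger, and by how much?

Market A: pre-tax P* = €16, Q* = 259; post-tax Q = 256; per-unit burden on consumers = €1.5.
Market B: pre-tax P* = €49, Q* = 342; post-tax Q = 340; per-unit burden on consumers = €0.5.
Difference: €1.5 vs €0.5 → market A is larger by €1.

Market A, by €1.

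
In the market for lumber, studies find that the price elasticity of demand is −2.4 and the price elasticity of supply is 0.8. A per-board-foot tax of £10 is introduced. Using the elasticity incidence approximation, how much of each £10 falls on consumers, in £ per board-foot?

Consumers bear ≈ £2.5 per board-foot.

Incidence ratio: consumers' share ≈ εs / (εs + |εd|) = 0.8 / (0.8 + 2.4) = 0.25.
So consumers bear ≈ 0.25 × £10 = £2.5; sellers bear £7.5.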